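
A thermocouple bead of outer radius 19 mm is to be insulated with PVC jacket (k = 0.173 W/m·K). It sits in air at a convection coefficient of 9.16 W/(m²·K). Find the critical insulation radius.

For a sphere r_cr = 2k/h = 2×0.173/9.16
r_cr = 37.8 mm; since the bare radius (19 mm) is below r_cr, adding a thin layer of insulation will *increase* heat loss.

r_cr ≈ 37.8 mm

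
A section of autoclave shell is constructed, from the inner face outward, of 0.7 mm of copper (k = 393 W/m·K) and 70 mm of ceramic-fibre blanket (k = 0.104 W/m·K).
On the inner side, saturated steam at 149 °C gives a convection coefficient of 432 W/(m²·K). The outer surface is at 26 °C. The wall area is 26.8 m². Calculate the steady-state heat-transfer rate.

Q ≈ 4880 W

Series thermal resistances:
R_inner film = 1/(h_i·A) = 1/(432×26.8) = 8.637×10^-5 K/W
R_copper = L/(kA) = 0.0007/(393×26.8) = 6.646×10^-8 K/W
R_ceramic-fibre blanket = L/(kA) = 0.07/(0.104×26.8) = 0.02511 K/W
R_total = 0.0252 K/W
Q = ΔT / R_total = 123 / 0.0252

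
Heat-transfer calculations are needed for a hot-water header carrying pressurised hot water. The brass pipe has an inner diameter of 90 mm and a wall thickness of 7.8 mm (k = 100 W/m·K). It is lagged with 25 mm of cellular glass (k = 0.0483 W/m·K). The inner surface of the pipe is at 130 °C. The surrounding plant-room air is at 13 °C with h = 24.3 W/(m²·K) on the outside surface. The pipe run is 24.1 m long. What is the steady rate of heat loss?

Q ≈ 2070 W

Radial resistances (cylindrical: R_cond = ln(r_o/r_i)/(2πkL), R_conv = 1/(h·2πrL)):
R_brass pipe wall = ln(52.8/45)/(2π×100×24.1) = 1.056×10^-5 K/W
R_cellular glass = ln(77.8/52.8)/(2π×0.0483×24.1) = 0.053 K/W
R_outer film = 1/(h_o·2πr_oL) = 1/(24.3×2π×0.0778×24.1) = 0.003493 K/W
R_total = 0.0565 K/W
Q = ΔT/R_total = 117/0.0565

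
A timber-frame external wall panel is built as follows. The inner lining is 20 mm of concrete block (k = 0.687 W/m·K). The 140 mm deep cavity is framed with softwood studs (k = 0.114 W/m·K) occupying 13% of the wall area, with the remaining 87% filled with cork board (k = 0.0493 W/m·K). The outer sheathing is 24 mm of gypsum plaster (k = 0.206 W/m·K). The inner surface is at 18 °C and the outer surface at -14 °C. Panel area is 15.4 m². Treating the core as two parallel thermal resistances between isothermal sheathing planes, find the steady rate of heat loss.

Sheathing layers in series; stud and cavity paths in parallel between them.
R_inner = 0.02/(0.687×15.4) = 0.00189 K/W
R_stud  = 0.14/(0.114×0.13×15.4) = 0.6134 K/W
R_cav   = 0.14/(0.0493×0.87×15.4) = 0.212 K/W
1/R_core = 1/R_stud + 1/R_cav → R_core = 0.1575 K/W
R_outer = 0.024/(0.206×15.4) = 0.007565 K/W
R_total = 0.167 K/W
Q = ΔT/R_total = 32/0.167

Q ≈ 192 W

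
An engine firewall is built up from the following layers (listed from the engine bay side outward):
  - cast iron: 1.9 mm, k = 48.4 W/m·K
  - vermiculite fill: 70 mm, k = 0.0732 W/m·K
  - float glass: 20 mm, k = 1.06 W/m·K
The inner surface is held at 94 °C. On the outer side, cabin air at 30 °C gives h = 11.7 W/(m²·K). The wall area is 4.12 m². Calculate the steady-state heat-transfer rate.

Q ≈ 249 W

Series thermal resistances:
R_cast iron = L/(kA) = 0.0019/(48.4×4.12) = 9.528×10^-6 K/W
R_vermiculite fill = L/(kA) = 0.07/(0.0732×4.12) = 0.2321 K/W
R_float glass = L/(kA) = 0.02/(1.06×4.12) = 0.00458 K/W
R_outer film = 1/(h_o·A) = 1/(11.7×4.12) = 0.02075 K/W
R_total = 0.2574 K/W
Q = ΔT / R_total = 64 / 0.2574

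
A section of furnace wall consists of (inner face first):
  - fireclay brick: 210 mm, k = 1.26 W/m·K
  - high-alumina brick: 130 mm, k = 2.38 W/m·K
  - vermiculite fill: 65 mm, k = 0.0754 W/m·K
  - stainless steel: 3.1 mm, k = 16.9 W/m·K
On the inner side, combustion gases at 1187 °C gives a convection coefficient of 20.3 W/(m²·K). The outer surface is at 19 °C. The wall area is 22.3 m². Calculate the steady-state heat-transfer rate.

Q ≈ 23000 W

Treating each layer as a thermal resistance in series:
R_inner film = 1/(h_i·A) = 1/(20.3×22.3) = 0.002209 K/W
R_fireclay brick = L/(kA) = 0.21/(1.26×22.3) = 0.007474 K/W
R_high-alumina brick = L/(kA) = 0.13/(2.38×22.3) = 0.002449 K/W
R_vermiculite fill = L/(kA) = 0.065/(0.0754×22.3) = 0.03866 K/W
R_stainless steel = L/(kA) = 0.0031/(16.9×22.3) = 8.226×10^-6 K/W
R_total = 0.0508 K/W
Q = ΔT / R_total = 1168 / 0.0508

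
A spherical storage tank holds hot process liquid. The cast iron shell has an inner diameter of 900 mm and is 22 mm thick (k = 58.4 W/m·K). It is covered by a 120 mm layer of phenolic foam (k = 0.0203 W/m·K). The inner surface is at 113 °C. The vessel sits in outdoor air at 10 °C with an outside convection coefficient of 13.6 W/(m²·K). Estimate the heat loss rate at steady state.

Q ≈ 60.6 W

Spherical conduction: R = (1/r_in − 1/r_out)/(4πk) per layer; series-sum.
R_cast iron shell = (1/0.45 − 1/0.472)/(4π×58.4) = 1.411×10^-4 K/W
R_phenolic foam = (1/0.472 − 1/0.592)/(4π×0.0203) = 1.683 K/W
R_outer film = 1/(h·4πr_o²) = 1/(13.6×4π×0.592²) = 0.0167 K/W
R_total = 1.7 K/W
Q = ΔT/R_total = 103/1.7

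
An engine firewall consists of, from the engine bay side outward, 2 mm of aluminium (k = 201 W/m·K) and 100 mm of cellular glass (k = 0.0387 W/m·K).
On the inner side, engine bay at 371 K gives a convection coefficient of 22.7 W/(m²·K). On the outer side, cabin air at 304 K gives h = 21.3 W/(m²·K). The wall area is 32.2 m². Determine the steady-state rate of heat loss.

Thermal resistances in series:
R_inner film = 1/(h_i·A) = 1/(22.7×32.2) = 0.001368 K/W
R_aluminium = L/(kA) = 0.002/(201×32.2) = 3.09×10^-7 K/W
R_cellular glass = L/(kA) = 0.1/(0.0387×32.2) = 0.08025 K/W
R_outer film = 1/(h_o·A) = 1/(21.3×32.2) = 0.001458 K/W
R_total = 0.08307 K/W
Q = ΔT / R_total = 67 / 0.08307

Q ≈ 807 W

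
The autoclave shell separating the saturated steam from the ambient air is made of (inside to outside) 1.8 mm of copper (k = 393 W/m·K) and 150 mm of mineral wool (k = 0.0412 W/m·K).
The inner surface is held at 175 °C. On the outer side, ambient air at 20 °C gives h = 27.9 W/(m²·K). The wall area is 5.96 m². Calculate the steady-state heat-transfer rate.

Using the resistance-network approach (series):
R_copper = L/(kA) = 0.0018/(393×5.96) = 7.685×10^-7 K/W
R_mineral wool = L/(kA) = 0.15/(0.0412×5.96) = 0.6109 K/W
R_outer film = 1/(h_o·A) = 1/(27.9×5.96) = 0.006014 K/W
R_total = 0.6169 K/W
Q = ΔT / R_total = 155 / 0.6169

Q ≈ 251 W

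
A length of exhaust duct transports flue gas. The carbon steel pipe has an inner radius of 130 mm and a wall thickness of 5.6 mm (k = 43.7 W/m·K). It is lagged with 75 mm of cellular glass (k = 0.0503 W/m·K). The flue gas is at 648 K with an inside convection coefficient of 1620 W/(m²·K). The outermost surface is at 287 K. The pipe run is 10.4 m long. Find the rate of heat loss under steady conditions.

Treating each annulus and film as a series resistance:
R_inner film = 1/(h_i·2πr₁L) = 1/(1620×2π×0.13×10.4) = 7.267×10^-5 K/W
R_carbon steel pipe wall = ln(135.6/130)/(2π×43.7×10.4) = 1.477×10^-5 K/W
R_cellular glass = ln(210.6/135.6)/(2π×0.0503×10.4) = 0.1339 K/W
R_total = 0.134 K/W
Q = ΔT/R_total = 361/0.134

Q ≈ 2690 W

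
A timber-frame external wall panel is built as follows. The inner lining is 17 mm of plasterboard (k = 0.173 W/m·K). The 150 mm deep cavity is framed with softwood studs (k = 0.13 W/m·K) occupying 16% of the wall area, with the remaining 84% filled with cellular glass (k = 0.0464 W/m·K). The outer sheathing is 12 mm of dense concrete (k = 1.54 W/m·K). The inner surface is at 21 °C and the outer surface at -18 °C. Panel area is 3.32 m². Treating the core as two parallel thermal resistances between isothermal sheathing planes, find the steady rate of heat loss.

Sheathing layers in series; stud and cavity paths in parallel between them.
R_inner = 0.017/(0.173×3.32) = 0.0296 K/W
R_stud  = 0.15/(0.13×0.16×3.32) = 2.172 K/W
R_cav   = 0.15/(0.0464×0.84×3.32) = 1.159 K/W
1/R_core = 1/R_stud + 1/R_cav → R_core = 0.7558 K/W
R_outer = 0.012/(1.54×3.32) = 0.002347 K/W
R_total = 0.7878 K/W
Q = ΔT/R_total = 39/0.7878

Q ≈ 49.5 W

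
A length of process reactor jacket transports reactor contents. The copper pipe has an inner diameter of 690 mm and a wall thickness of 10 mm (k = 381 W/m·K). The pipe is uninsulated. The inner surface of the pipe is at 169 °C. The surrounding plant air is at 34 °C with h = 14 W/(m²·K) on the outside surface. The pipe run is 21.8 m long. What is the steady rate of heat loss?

Treating each annulus and film as a series resistance:
R_copper pipe wall = ln(355/345)/(2π×381×21.8) = 5.475×10^-7 K/W
R_outer film = 1/(h_o·2πr_oL) = 1/(14×2π×0.355×21.8) = 0.001469 K/W
R_total = 0.001469 K/W
Q = ΔT/R_total = 135/0.001469

Q ≈ 91900 W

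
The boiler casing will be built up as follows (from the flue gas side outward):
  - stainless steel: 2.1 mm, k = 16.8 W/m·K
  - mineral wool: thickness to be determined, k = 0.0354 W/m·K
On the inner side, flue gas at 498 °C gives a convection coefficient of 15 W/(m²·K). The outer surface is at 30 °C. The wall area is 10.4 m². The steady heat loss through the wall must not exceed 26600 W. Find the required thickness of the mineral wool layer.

Thermal resistances in series:
R_inner film = 1/(h_i·A) = 1/(15×10.4) = 0.00641 K/W
R_stainless steel = L/(kA) = 0.0021/(16.8×10.4) = 1.202×10^-5 K/W
Sum of the known resistances R_other = 0.006422 K/W
Required total resistance R_tot = ΔT/Q_allow = 468/26600 = 0.01759 K/W
R_mineral wool = R_tot − R_other = 0.01117 K/W
L = R·k·A = 0.01117×0.0354×10.4

L ≈ 4.11 mm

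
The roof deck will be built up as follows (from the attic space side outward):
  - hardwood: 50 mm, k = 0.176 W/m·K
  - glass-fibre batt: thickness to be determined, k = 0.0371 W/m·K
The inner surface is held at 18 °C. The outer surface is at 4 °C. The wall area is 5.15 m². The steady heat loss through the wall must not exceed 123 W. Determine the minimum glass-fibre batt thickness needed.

Using the resistance-network approach (series):
R_hardwood = L/(kA) = 0.05/(0.176×5.15) = 0.05516 K/W
Sum of the known resistances R_other = 0.05516 K/W
Required total resistance R_tot = ΔT/Q_allow = 14/123 = 0.1138 K/W
R_glass-fibre batt = R_tot − R_other = 0.05866 K/W
L = R·k·A = 0.05866×0.0371×5.15

L ≈ 11.2 mm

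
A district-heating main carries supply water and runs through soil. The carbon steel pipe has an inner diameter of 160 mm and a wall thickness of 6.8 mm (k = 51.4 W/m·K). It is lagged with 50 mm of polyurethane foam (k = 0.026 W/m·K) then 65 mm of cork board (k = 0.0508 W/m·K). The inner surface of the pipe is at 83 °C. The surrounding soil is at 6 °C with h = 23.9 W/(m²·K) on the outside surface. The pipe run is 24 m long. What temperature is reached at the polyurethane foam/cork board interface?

Radial resistances (cylindrical: R_cond = ln(r_o/r_i)/(2πkL), R_conv = 1/(h·2πrL)):
R_carbon steel pipe wall = ln(86.8/80)/(2π×51.4×24) = 1.053×10^-5 K/W
R_polyurethane foam = ln(136.8/86.8)/(2π×0.026×24) = 0.116 K/W
R_cork board = ln(201.8/136.8)/(2π×0.0508×24) = 0.05075 K/W
R_outer film = 1/(h_o·2πr_oL) = 1/(23.9×2π×0.2018×24) = 0.001375 K/W
R_total = 0.1682 K/W
Q = ΔT/R_total = 77/0.1682
Q = 458 W
T_interface = T_inner − Q·ΣR(inner→interface) = 83 − 458×0.116

T ≈ 29.9 °C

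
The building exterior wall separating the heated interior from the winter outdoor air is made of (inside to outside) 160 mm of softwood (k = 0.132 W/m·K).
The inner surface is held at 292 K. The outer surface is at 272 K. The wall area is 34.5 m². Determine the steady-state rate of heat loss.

Model the wall as resistances in series:
R_softwood = L/(kA) = 0.16/(0.132×34.5) = 0.03513 K/W
R_total = 0.03513 K/W
Q = ΔT / R_total = 20 / 0.03513

Q ≈ 569 W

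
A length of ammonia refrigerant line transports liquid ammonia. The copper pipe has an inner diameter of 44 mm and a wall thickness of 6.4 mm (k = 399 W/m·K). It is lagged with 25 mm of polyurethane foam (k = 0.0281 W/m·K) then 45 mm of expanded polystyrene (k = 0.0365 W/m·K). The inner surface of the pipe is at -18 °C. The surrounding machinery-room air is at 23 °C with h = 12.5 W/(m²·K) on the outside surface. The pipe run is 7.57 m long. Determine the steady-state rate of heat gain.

Q ≈ 48.7 W

Treating each annulus and film as a series resistance:
R_copper pipe wall = ln(28.4/22)/(2π×399×7.57) = 1.345×10^-5 K/W
R_polyurethane foam = ln(53.4/28.4)/(2π×0.0281×7.57) = 0.4724 K/W
R_expanded polystyrene = ln(98.4/53.4)/(2π×0.0365×7.57) = 0.3521 K/W
R_outer film = 1/(h_o·2πr_oL) = 1/(12.5×2π×0.0984×7.57) = 0.01709 K/W
R_total = 0.8416 K/W
Q = ΔT/R_total = 41/0.8416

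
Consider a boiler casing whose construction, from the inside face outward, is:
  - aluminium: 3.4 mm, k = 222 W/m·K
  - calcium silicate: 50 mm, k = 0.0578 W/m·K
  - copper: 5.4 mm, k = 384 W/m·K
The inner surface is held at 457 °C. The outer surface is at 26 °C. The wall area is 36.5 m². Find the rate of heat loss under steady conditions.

Q ≈ 18200 W

Using the resistance-network approach (series):
R_aluminium = L/(kA) = 0.0034/(222×36.5) = 4.196×10^-7 K/W
R_calcium silicate = L/(kA) = 0.05/(0.0578×36.5) = 0.0237 K/W
R_copper = L/(kA) = 0.0054/(384×36.5) = 3.853×10^-7 K/W
R_total = 0.0237 K/W
Q = ΔT / R_total = 431 / 0.0237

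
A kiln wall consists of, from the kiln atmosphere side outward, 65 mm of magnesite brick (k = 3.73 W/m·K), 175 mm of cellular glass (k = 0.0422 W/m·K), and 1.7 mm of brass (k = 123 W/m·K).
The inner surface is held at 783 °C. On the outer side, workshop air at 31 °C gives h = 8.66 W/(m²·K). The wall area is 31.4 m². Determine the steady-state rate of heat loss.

Treating each layer as a thermal resistance in series:
R_magnesite brick = L/(kA) = 0.065/(3.73×31.4) = 5.55×10^-4 K/W
R_cellular glass = L/(kA) = 0.175/(0.0422×31.4) = 0.1321 K/W
R_brass = L/(kA) = 0.0017/(123×31.4) = 4.402×10^-7 K/W
R_outer film = 1/(h_o·A) = 1/(8.66×31.4) = 0.003677 K/W
R_total = 0.1363 K/W
Q = ΔT / R_total = 752 / 0.1363

Q ≈ 5520 W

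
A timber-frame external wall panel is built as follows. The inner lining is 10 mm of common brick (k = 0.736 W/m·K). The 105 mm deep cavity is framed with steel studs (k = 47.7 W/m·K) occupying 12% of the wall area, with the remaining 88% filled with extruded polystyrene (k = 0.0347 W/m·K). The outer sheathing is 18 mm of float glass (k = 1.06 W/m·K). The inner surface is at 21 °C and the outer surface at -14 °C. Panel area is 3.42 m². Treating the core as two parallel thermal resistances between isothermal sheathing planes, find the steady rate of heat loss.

Sheathing layers in series; stud and cavity paths in parallel between them.
R_inner = 0.01/(0.736×3.42) = 0.003973 K/W
R_stud  = 0.105/(47.7×0.12×3.42) = 0.005364 K/W
R_cav   = 0.105/(0.0347×0.88×3.42) = 1.005 K/W
1/R_core = 1/R_stud + 1/R_cav → R_core = 0.005335 K/W
R_outer = 0.018/(1.06×3.42) = 0.004965 K/W
R_total = 0.01427 K/W
Q = ΔT/R_total = 35/0.01427

Q ≈ 2450 W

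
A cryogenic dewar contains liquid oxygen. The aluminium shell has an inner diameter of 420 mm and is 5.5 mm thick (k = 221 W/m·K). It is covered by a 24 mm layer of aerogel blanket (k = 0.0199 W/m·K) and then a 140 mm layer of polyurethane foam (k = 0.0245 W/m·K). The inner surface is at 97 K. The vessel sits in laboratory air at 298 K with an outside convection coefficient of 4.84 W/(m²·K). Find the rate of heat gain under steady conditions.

For a spherical shell R = (1/r₁ − 1/r₂)/(4πk); film R = 1/(h·4πr²). In series:
R_aluminium shell = (1/0.21 − 1/0.2155)/(4π×221) = 4.376×10^-5 K/W
R_aerogel blanket = (1/0.2155 − 1/0.2395)/(4π×0.0199) = 1.859 K/W
R_polyurethane foam = (1/0.2395 − 1/0.3795)/(4π×0.0245) = 5.003 K/W
R_outer film = 1/(h·4πr_o²) = 1/(4.84×4π×0.3795²) = 0.1142 K/W
R_total = 6.977 K/W
Q = ΔT/R_total = 201/6.977

Q ≈ 28.8 W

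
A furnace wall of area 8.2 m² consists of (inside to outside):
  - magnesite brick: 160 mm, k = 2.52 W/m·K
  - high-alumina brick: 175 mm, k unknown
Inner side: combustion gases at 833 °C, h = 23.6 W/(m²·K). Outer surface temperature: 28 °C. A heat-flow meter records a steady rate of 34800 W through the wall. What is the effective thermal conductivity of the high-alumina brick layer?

Using the resistance-network approach (series):
R_inner film = 1/(h_i·A) = 1/(23.6×8.2) = 0.005167 K/W
R_magnesite brick = L/(kA) = 0.16/(2.52×8.2) = 0.007743 K/W
Sum of known resistances R_other = 0.01291 K/W
Total R = ΔT/Q = 805/34800 = 0.02313 K/W
R_high-alumina brick = R_total − R_other = 0.01022 K/W
k = L/(R·A) = 0.175/(0.01022×8.2)

k ≈ 2.09 W/(m·K)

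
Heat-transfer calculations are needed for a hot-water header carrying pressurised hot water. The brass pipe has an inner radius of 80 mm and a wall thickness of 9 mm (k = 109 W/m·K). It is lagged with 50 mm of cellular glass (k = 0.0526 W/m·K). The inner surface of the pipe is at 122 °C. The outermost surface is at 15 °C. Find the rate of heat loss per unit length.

q′ ≈ 79.3 W/m

Treating each annulus and film as a series resistance:
R_brass pipe wall = ln(89/80)/(2π×109×1) = 1.557×10^-4 K/W
R_cellular glass = ln(139/89)/(2π×0.0526×1) = 1.349 K/W
R_total = 1.349 K/W
Q = ΔT/R_total = 107/1.349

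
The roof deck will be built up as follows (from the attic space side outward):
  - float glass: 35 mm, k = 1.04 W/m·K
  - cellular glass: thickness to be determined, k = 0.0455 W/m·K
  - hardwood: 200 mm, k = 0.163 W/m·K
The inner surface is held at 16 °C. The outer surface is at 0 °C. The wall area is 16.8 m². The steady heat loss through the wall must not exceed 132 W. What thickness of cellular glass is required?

L ≈ 35.3 mm

Series thermal resistances:
R_float glass = L/(kA) = 0.035/(1.04×16.8) = 0.002003 K/W
R_hardwood = L/(kA) = 0.2/(0.163×16.8) = 0.07304 K/W
Sum of the known resistances R_other = 0.07504 K/W
Required total resistance R_tot = ΔT/Q_allow = 16/132 = 0.1212 K/W
R_cellular glass = R_tot − R_other = 0.04617 K/W
L = R·k·A = 0.04617×0.0455×16.8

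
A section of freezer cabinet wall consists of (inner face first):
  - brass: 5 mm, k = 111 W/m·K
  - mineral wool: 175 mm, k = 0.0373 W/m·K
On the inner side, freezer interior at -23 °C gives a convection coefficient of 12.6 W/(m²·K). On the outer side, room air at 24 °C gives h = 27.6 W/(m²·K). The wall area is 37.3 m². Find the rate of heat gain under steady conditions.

Q ≈ 365 W

Model the wall as resistances in series:
R_inner film = 1/(h_i·A) = 1/(12.6×37.3) = 0.002128 K/W
R_brass = L/(kA) = 0.005/(111×37.3) = 1.208×10^-6 K/W
R_mineral wool = L/(kA) = 0.175/(0.0373×37.3) = 0.1258 K/W
R_outer film = 1/(h_o·A) = 1/(27.6×37.3) = 9.714×10^-4 K/W
R_total = 0.1289 K/W
Q = ΔT / R_total = 47 / 0.1289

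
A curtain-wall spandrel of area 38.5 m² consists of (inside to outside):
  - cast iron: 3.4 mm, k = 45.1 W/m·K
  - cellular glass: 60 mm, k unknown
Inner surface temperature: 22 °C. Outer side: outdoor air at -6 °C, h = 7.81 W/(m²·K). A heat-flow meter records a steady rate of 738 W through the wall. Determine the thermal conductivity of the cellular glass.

Model the wall as resistances in series:
R_cast iron = L/(kA) = 0.0034/(45.1×38.5) = 1.958×10^-6 K/W
R_outer film = 1/(h_o·A) = 1/(7.81×38.5) = 0.003326 K/W
Sum of known resistances R_other = 0.003328 K/W
Total R = ΔT/Q = 28/738 = 0.03794 K/W
R_cellular glass = R_total − R_other = 0.03461 K/W
k = L/(R·A) = 0.06/(0.03461×38.5)

k ≈ 0.045 W/(m·K)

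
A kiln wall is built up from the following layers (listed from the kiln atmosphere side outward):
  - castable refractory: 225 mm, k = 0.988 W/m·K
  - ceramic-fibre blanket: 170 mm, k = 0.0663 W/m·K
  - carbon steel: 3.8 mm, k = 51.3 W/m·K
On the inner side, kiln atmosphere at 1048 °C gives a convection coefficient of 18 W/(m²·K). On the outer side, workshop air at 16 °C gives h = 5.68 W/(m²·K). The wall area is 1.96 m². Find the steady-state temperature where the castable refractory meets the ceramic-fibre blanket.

Treating each layer as a thermal resistance in series:
R_inner film = 1/(h_i·A) = 1/(18×1.96) = 0.02834 K/W
R_castable refractory = L/(kA) = 0.225/(0.988×1.96) = 0.1162 K/W
R_ceramic-fibre blanket = L/(kA) = 0.17/(0.0663×1.96) = 1.308 K/W
R_carbon steel = L/(kA) = 0.0038/(51.3×1.96) = 3.779×10^-5 K/W
R_outer film = 1/(h_o·A) = 1/(5.68×1.96) = 0.08982 K/W
R_total = 1.543 K/W;  Q = ΔT/R_total = 1032/1.543 = 669 W
T_interface = T_inner − Q·ΣR(inner→interface) = 1048 − 669×0.1445

T ≈ 951 °C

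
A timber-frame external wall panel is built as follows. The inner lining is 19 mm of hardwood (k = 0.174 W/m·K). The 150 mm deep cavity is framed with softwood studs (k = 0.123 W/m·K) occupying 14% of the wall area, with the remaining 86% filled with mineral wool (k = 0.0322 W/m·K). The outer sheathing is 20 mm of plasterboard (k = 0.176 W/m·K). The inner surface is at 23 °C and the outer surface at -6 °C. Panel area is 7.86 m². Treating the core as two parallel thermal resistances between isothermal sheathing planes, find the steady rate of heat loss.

Sheathing layers in series; stud and cavity paths in parallel between them.
R_inner = 0.019/(0.174×7.86) = 0.01389 K/W
R_stud  = 0.15/(0.123×0.14×7.86) = 1.108 K/W
R_cav   = 0.15/(0.0322×0.86×7.86) = 0.6892 K/W
1/R_core = 1/R_stud + 1/R_cav → R_core = 0.4249 K/W
R_outer = 0.02/(0.176×7.86) = 0.01446 K/W
R_total = 0.4533 K/W
Q = ΔT/R_total = 29/0.4533

Q ≈ 64 W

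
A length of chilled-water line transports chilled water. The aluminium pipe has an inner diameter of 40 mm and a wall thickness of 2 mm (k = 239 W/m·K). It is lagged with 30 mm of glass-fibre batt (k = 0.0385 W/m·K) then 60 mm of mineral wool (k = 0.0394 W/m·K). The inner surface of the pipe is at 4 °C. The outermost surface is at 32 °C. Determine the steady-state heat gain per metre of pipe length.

q′ ≈ 4.21 W/m

Treating each annulus and film as a series resistance:
R_aluminium pipe wall = ln(22/20)/(2π×239×1) = 6.347×10^-5 K/W
R_glass-fibre batt = ln(52/22)/(2π×0.0385×1) = 3.556 K/W
R_mineral wool = ln(112/52)/(2π×0.0394×1) = 3.099 K/W
R_total = 6.655 K/W
Q = ΔT/R_total = 28/6.655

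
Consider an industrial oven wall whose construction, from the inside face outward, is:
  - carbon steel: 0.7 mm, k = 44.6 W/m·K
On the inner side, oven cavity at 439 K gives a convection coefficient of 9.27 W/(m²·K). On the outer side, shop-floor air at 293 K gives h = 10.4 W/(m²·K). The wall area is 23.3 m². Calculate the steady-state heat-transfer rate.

Using the resistance-network approach (series):
R_inner film = 1/(h_i·A) = 1/(9.27×23.3) = 0.00463 K/W
R_carbon steel = L/(kA) = 0.0007/(44.6×23.3) = 6.736×10^-7 K/W
R_outer film = 1/(h_o·A) = 1/(10.4×23.3) = 0.004127 K/W
R_total = 0.008757 K/W
Q = ΔT / R_total = 146 / 0.008757

Q ≈ 16700 W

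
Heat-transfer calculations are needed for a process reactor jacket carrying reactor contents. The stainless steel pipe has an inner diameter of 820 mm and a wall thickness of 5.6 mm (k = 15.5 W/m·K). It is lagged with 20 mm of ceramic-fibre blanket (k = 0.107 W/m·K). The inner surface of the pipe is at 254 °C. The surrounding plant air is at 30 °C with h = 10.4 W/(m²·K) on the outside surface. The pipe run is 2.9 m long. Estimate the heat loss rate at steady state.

Q ≈ 6180 W

Treating each annulus and film as a series resistance:
R_stainless steel pipe wall = ln(415.6/410)/(2π×15.5×2.9) = 4.803×10^-5 K/W
R_ceramic-fibre blanket = ln(435.6/415.6)/(2π×0.107×2.9) = 0.02411 K/W
R_outer film = 1/(h_o·2πr_oL) = 1/(10.4×2π×0.4356×2.9) = 0.01211 K/W
R_total = 0.03627 K/W
Q = ΔT/R_total = 224/0.03627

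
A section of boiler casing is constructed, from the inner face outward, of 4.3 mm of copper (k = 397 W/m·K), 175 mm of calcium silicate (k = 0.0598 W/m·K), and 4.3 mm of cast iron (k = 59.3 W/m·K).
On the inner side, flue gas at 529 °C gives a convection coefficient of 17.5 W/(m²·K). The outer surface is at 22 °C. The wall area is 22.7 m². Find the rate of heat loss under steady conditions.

Model the wall as resistances in series:
R_inner film = 1/(h_i·A) = 1/(17.5×22.7) = 0.002517 K/W
R_copper = L/(kA) = 0.0043/(397×22.7) = 4.771×10^-7 K/W
R_calcium silicate = L/(kA) = 0.175/(0.0598×22.7) = 0.1289 K/W
R_cast iron = L/(kA) = 0.0043/(59.3×22.7) = 3.194×10^-6 K/W
R_total = 0.1314 K/W
Q = ΔT / R_total = 507 / 0.1314

Q ≈ 3860 W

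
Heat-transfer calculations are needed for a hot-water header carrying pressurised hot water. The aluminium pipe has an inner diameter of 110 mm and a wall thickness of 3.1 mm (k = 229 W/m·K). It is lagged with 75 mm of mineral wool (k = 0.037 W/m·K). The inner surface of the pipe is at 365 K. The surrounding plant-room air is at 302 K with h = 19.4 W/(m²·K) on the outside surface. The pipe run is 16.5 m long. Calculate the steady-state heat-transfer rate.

Q ≈ 287 W

Radial resistances (cylindrical: R_cond = ln(r_o/r_i)/(2πkL), R_conv = 1/(h·2πrL)):
R_aluminium pipe wall = ln(58.1/55)/(2π×229×16.5) = 2.31×10^-6 K/W
R_mineral wool = ln(133.1/58.1)/(2π×0.037×16.5) = 0.2161 K/W
R_outer film = 1/(h_o·2πr_oL) = 1/(19.4×2π×0.1331×16.5) = 0.003736 K/W
R_total = 0.2198 K/W
Q = ΔT/R_total = 63/0.2198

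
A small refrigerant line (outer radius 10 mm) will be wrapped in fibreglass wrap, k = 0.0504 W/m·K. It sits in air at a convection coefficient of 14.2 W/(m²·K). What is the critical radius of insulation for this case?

r_cr ≈ 3.55 mm

For a cylinder r_cr = k/h = 0.0504/14.2
r_cr = 3.55 mm; since the bare radius (10 mm) is above r_cr, any added insulation will reduce heat loss.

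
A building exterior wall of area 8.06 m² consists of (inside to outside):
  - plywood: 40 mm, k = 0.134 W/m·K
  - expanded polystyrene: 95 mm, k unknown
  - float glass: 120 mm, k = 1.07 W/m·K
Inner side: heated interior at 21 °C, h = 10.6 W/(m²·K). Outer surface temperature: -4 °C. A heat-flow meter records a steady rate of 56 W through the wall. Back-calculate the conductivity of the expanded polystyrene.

k ≈ 0.0307 W/(m·K)

Using the resistance-network approach (series):
R_inner film = 1/(h_i·A) = 1/(10.6×8.06) = 0.0117 K/W
R_plywood = L/(kA) = 0.04/(0.134×8.06) = 0.03704 K/W
R_float glass = L/(kA) = 0.12/(1.07×8.06) = 0.01391 K/W
Sum of known resistances R_other = 0.06265 K/W
Total R = ΔT/Q = 25/56 = 0.4464 K/W
R_expanded polystyrene = R_total − R_other = 0.3838 K/W
k = L/(R·A) = 0.095/(0.3838×8.06)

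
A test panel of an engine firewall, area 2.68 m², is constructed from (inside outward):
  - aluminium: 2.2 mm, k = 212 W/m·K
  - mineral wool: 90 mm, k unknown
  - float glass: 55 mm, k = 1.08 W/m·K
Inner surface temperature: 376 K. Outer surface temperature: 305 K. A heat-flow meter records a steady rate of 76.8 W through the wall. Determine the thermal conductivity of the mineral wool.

k ≈ 0.0371 W/(m·K)

Thermal resistances in series:
R_aluminium = L/(kA) = 0.0022/(212×2.68) = 3.872×10^-6 K/W
R_float glass = L/(kA) = 0.055/(1.08×2.68) = 0.019 K/W
Sum of known resistances R_other = 0.01901 K/W
Total R = ΔT/Q = 71/76.8 = 0.9245 K/W
R_mineral wool = R_total − R_other = 0.9055 K/W
k = L/(R·A) = 0.09/(0.9055×2.68)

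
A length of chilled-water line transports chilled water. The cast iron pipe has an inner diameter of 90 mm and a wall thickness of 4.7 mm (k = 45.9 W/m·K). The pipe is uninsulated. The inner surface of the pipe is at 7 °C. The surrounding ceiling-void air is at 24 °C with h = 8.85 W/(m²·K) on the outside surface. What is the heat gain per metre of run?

For a radial system each layer contributes R = ln(r_out/r_in)/(2πkL); films add R = 1/(hA).
R_cast iron pipe wall = ln(49.7/45)/(2π×45.9×1) = 3.445×10^-4 K/W
R_outer film = 1/(h_o·2πr_oL) = 1/(8.85×2π×0.0497×1) = 0.3618 K/W
R_total = 0.3622 K/W
Q = ΔT/R_total = 17/0.3622

q′ ≈ 46.9 W/m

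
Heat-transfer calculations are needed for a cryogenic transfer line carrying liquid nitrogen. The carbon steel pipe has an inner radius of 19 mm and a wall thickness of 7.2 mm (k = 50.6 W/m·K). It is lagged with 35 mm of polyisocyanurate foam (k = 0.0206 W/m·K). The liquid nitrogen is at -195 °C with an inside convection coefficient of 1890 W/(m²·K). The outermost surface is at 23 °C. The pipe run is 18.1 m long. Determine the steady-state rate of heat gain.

Treating each annulus and film as a series resistance:
R_inner film = 1/(h_i·2πr₁L) = 1/(1890×2π×0.019×18.1) = 2.449×10^-4 K/W
R_carbon steel pipe wall = ln(26.2/19)/(2π×50.6×18.1) = 5.584×10^-5 K/W
R_polyisocyanurate foam = ln(61.2/26.2)/(2π×0.0206×18.1) = 0.3621 K/W
R_total = 0.3624 K/W
Q = ΔT/R_total = 218/0.3624

Q ≈ 601 W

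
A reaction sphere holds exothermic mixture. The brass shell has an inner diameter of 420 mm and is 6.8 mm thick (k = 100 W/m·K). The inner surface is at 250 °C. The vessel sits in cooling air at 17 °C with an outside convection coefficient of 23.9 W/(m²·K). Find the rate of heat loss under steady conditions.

Each spherical layer contributes R = (1/r_i − 1/r_o)/(4πk):
R_brass shell = (1/0.21 − 1/0.2168)/(4π×100) = 1.189×10^-4 K/W
R_outer film = 1/(h·4πr_o²) = 1/(23.9×4π×0.2168²) = 0.07084 K/W
R_total = 0.07096 K/W
Q = ΔT/R_total = 233/0.07096

Q ≈ 3280 W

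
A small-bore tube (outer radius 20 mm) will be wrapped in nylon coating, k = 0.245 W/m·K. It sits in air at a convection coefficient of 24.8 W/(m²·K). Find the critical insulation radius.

For a cylinder r_cr = k/h = 0.245/24.8
r_cr = 9.88 mm; since the bare radius (20 mm) is above r_cr, any added insulation will reduce heat loss.

r_cr ≈ 9.88 mm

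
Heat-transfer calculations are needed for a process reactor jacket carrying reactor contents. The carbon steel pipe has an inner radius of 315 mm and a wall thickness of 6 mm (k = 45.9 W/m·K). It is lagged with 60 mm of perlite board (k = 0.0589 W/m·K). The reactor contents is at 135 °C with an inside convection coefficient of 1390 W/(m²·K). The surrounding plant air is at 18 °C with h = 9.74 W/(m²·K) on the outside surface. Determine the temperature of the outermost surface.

T ≈ 27.9 °C

Treating each annulus and film as a series resistance:
R_inner film = 1/(h_i·2πr₁L) = 1/(1390×2π×0.315×1) = 3.635×10^-4 K/W
R_carbon steel pipe wall = ln(321/315)/(2π×45.9×1) = 6.543×10^-5 K/W
R_perlite board = ln(381/321)/(2π×0.0589×1) = 0.463 K/W
R_outer film = 1/(h_o·2πr_oL) = 1/(9.74×2π×0.381×1) = 0.04289 K/W
R_total = 0.5063 K/W
Q = ΔT/R_total = 117/0.5063
Q = 231 W/m
T_interface = T_inner − Q·ΣR(inner→interface) = 135 − 231×0.4635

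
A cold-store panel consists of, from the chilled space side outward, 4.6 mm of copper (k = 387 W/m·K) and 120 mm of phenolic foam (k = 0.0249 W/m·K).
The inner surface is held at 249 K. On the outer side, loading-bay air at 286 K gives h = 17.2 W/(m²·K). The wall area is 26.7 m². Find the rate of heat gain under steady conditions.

Using the resistance-network approach (series):
R_copper = L/(kA) = 0.0046/(387×26.7) = 4.452×10^-7 K/W
R_phenolic foam = L/(kA) = 0.12/(0.0249×26.7) = 0.1805 K/W
R_outer film = 1/(h_o·A) = 1/(17.2×26.7) = 0.002178 K/W
R_total = 0.1827 K/W
Q = ΔT / R_total = 37 / 0.1827

Q ≈ 203 W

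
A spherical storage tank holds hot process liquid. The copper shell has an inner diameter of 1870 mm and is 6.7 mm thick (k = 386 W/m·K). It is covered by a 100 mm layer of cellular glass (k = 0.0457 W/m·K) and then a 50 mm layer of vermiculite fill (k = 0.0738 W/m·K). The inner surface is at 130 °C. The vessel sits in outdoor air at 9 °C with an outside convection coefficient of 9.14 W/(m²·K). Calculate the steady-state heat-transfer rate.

For a spherical shell R = (1/r₁ − 1/r₂)/(4πk); film R = 1/(h·4πr²). In series:
R_copper shell = (1/0.935 − 1/0.9417)/(4π×386) = 1.569×10^-6 K/W
R_cellular glass = (1/0.9417 − 1/1.0417)/(4π×0.0457) = 0.1775 K/W
R_vermiculite fill = (1/1.0417 − 1/1.0917)/(4π×0.0738) = 0.04741 K/W
R_outer film = 1/(h·4πr_o²) = 1/(9.14×4π×1.0917²) = 0.007305 K/W
R_total = 0.2322 K/W
Q = ΔT/R_total = 121/0.2322

Q ≈ 521 W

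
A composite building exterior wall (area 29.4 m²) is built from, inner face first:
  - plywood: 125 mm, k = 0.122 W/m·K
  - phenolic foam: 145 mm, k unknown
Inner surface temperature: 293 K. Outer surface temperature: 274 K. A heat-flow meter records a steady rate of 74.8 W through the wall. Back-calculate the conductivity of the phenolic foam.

Thermal resistances in series:
R_plywood = L/(kA) = 0.125/(0.122×29.4) = 0.03485 K/W
Sum of known resistances R_other = 0.03485 K/W
Total R = ΔT/Q = 19/74.8 = 0.254 K/W
R_phenolic foam = R_total − R_other = 0.2192 K/W
k = L/(R·A) = 0.145/(0.2192×29.4)

k ≈ 0.0225 W/(m·K)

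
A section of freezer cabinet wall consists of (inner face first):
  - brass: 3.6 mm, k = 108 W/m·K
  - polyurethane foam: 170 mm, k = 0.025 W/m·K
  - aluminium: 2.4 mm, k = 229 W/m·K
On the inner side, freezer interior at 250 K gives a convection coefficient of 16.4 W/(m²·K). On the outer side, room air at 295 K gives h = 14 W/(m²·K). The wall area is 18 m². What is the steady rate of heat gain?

Q ≈ 117 W

Thermal resistances in series:
R_inner film = 1/(h_i·A) = 1/(16.4×18) = 0.003388 K/W
R_brass = L/(kA) = 0.0036/(108×18) = 1.852×10^-6 K/W
R_polyurethane foam = L/(kA) = 0.17/(0.025×18) = 0.3778 K/W
R_aluminium = L/(kA) = 0.0024/(229×18) = 5.822×10^-7 K/W
R_outer film = 1/(h_o·A) = 1/(14×18) = 0.003968 K/W
R_total = 0.3851 K/W
Q = ΔT / R_total = 45 / 0.3851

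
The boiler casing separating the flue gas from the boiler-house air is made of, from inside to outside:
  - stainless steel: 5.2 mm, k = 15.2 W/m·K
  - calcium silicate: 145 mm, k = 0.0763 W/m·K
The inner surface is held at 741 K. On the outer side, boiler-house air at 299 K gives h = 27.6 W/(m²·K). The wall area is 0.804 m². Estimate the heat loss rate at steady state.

Q ≈ 183 W

Treating each layer as a thermal resistance in series:
R_stainless steel = L/(kA) = 0.0052/(15.2×0.804) = 4.255×10^-4 K/W
R_calcium silicate = L/(kA) = 0.145/(0.0763×0.804) = 2.364 K/W
R_outer film = 1/(h_o·A) = 1/(27.6×0.804) = 0.04506 K/W
R_total = 2.409 K/W
Q = ΔT / R_total = 442 / 2.409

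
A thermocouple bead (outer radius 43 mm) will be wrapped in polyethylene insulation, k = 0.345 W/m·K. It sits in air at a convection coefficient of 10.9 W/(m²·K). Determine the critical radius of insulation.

For a sphere r_cr = 2k/h = 2×0.345/10.9
r_cr = 63.3 mm; since the bare radius (43 mm) is below r_cr, adding a thin layer of insulation will *increase* heat loss.

r_cr ≈ 63.3 mm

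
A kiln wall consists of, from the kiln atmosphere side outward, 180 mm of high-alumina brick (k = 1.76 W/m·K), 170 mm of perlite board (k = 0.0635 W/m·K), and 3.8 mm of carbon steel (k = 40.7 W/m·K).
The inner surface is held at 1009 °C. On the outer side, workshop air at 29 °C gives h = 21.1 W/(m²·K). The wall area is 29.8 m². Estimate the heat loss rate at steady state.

Q ≈ 10300 W

Model the wall as resistances in series:
R_high-alumina brick = L/(kA) = 0.18/(1.76×29.8) = 0.003432 K/W
R_perlite board = L/(kA) = 0.17/(0.0635×29.8) = 0.08984 K/W
R_carbon steel = L/(kA) = 0.0038/(40.7×29.8) = 3.133×10^-6 K/W
R_outer film = 1/(h_o·A) = 1/(21.1×29.8) = 0.00159 K/W
R_total = 0.09486 K/W
Q = ΔT / R_total = 980 / 0.09486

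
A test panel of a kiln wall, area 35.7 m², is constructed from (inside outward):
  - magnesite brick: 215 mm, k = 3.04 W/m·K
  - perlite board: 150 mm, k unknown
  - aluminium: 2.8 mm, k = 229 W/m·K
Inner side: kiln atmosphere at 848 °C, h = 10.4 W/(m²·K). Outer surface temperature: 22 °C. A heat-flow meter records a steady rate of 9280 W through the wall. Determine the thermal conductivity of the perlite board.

Series thermal resistances:
R_inner film = 1/(h_i·A) = 1/(10.4×35.7) = 0.002693 K/W
R_magnesite brick = L/(kA) = 0.215/(3.04×35.7) = 0.001981 K/W
R_aluminium = L/(kA) = 0.0028/(229×35.7) = 3.425×10^-7 K/W
Sum of known resistances R_other = 0.004675 K/W
Total R = ΔT/Q = 826/9280 = 0.08901 K/W
R_perlite board = R_total − R_other = 0.08433 K/W
k = L/(R·A) = 0.15/(0.08433×35.7)

k ≈ 0.0498 W/(m·K)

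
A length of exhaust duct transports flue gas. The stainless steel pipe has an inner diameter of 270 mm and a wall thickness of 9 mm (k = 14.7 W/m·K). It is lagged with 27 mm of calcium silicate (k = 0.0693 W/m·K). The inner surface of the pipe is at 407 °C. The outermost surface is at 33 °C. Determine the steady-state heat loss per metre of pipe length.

q′ ≈ 946 W/m

Cylindrical conduction, so R = ln(r₂/r₁)/(2πkL) per layer, in series:
R_stainless steel pipe wall = ln(144/135)/(2π×14.7×1) = 6.987×10^-4 K/W
R_calcium silicate = ln(171/144)/(2π×0.0693×1) = 0.3947 K/W
R_total = 0.3954 K/W
Q = ΔT/R_total = 374/0.3954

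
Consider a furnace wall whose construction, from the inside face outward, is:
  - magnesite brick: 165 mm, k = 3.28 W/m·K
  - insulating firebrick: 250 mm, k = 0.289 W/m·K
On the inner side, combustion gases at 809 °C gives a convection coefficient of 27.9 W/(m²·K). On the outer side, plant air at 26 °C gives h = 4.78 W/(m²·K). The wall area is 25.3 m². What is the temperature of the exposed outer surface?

T ≈ 167 °C

Using the resistance-network approach (series):
R_inner film = 1/(h_i·A) = 1/(27.9×25.3) = 0.001417 K/W
R_magnesite brick = L/(kA) = 0.165/(3.28×25.3) = 0.001988 K/W
R_insulating firebrick = L/(kA) = 0.25/(0.289×25.3) = 0.03419 K/W
R_outer film = 1/(h_o·A) = 1/(4.78×25.3) = 0.008269 K/W
R_total = 0.04587 K/W;  Q = ΔT/R_total = 783/0.04587 = 17070 W
T_interface = T_inner − Q·ΣR(inner→interface) = 809 − 17100×0.0376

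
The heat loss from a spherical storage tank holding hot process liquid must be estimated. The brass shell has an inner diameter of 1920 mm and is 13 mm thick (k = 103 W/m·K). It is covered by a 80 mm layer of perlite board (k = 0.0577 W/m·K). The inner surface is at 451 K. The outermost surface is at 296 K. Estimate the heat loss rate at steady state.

Each spherical layer contributes R = (1/r_i − 1/r_o)/(4πk):
R_brass shell = (1/0.96 − 1/0.973)/(4π×103) = 1.075×10^-5 K/W
R_perlite board = (1/0.973 − 1/1.053)/(4π×0.0577) = 0.1077 K/W
R_total = 0.1077 K/W
Q = ΔT/R_total = 155/0.1077

Q ≈ 1440 W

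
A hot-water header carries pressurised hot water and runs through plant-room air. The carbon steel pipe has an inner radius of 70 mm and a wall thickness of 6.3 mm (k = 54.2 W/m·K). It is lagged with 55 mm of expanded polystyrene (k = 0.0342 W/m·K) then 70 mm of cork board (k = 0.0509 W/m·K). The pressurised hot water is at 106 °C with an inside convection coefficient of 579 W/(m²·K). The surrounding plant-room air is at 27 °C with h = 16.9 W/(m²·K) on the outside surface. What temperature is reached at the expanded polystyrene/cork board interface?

Radial resistances (cylindrical: R_cond = ln(r_o/r_i)/(2πkL), R_conv = 1/(h·2πrL)):
R_inner film = 1/(h_i·2πr₁L) = 1/(579×2π×0.07×1) = 0.003927 K/W
R_carbon steel pipe wall = ln(76.3/70)/(2π×54.2×1) = 2.531×10^-4 K/W
R_expanded polystyrene = ln(131.3/76.3)/(2π×0.0342×1) = 2.526 K/W
R_cork board = ln(201.3/131.3)/(2π×0.0509×1) = 1.336 K/W
R_outer film = 1/(h_o·2πr_oL) = 1/(16.9×2π×0.2013×1) = 0.04678 K/W
R_total = 3.913 K/W
Q = ΔT/R_total = 79/3.913
Q = 20.2 W/m
T_interface = T_inner − Q·ΣR(inner→interface) = 106 − 20.2×2.53

T ≈ 54.9 °C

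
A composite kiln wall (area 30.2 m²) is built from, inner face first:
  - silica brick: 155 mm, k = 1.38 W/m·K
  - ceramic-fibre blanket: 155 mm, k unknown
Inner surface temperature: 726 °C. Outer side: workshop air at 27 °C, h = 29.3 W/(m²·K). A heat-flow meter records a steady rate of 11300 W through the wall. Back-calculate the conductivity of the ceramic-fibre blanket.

Treating each layer as a thermal resistance in series:
R_silica brick = L/(kA) = 0.155/(1.38×30.2) = 0.003719 K/W
R_outer film = 1/(h_o·A) = 1/(29.3×30.2) = 0.00113 K/W
Sum of known resistances R_other = 0.004849 K/W
Total R = ΔT/Q = 699/11300 = 0.06186 K/W
R_ceramic-fibre blanket = R_total − R_other = 0.05701 K/W
k = L/(R·A) = 0.155/(0.05701×30.2)

k ≈ 0.09 W/(m·K)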